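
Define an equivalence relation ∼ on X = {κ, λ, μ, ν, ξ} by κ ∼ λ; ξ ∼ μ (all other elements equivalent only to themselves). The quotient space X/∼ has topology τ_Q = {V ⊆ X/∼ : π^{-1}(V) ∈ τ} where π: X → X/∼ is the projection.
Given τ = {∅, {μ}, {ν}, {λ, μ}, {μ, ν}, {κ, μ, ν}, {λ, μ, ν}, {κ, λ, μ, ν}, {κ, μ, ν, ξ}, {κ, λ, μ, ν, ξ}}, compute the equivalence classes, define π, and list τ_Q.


X/∼ = {[κ=λ], [μ=ξ], [ν]}; |τ_Q| = 3.

Equivalence classes: [κ=λ], [μ=ξ], [ν].
Quotient map π: X → X/∼ sends κ ↦ [κ=λ], λ ↦ [κ=λ], μ ↦ [μ=ξ], ν ↦ [ν], ξ ↦ [μ=ξ].
For each subset V ⊆ X/∼, compute π^{-1}(V) ⊆ X and check whether π^{-1}(V) ∈ τ. V is open in τ_Q iff π^{-1}(V) ∈ τ.
  V = {}: π^{-1}(V) = ∅ ∈ τ ✓.
  V = {[κ=λ]}: π^{-1}(V) = {κ, λ} ∉ τ ✗.
  V = {[μ=ξ]}: π^{-1}(V) = {μ, ξ} ∉ τ ✗.
  V = {[κ=λ], [μ=ξ]}: π^{-1}(V) = {κ, λ, μ, ξ} ∉ τ ✗.
  V = {[ν]}: π^{-1}(V) = {ν} ∈ τ ✓.
  V = {[κ=λ], [ν]}: π^{-1}(V) = {κ, λ, ν} ∉ τ ✗.
  V = {[μ=ξ], [ν]}: π^{-1}(V) = {μ, ν, ξ} ∉ τ ✗.
  V = {[κ=λ], [μ=ξ], [ν]}: π^{-1}(V) = {κ, λ, μ, ν, ξ} ∈ τ ✓.
Open sets in the quotient: τ_Q = {{}, {[ν]}, {[κ=λ], [μ=ξ], [ν]}} (3 elements).


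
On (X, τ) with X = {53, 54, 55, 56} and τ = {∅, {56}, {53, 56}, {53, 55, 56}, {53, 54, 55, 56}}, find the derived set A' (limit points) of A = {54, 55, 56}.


A' = {53, 54, 55}

For each x ∈ X, list the open sets U ∈ τ with x ∈ U, then check whether U ∩ (A ∖ {x}) ≠ ∅ for every such U.
  x = 53: opens ∋ x are {53, 56}, {53, 55, 56}, {53, 54, 55, 56}; each meets A ∖ {53}, so x IS a limit point.
  x = 54: opens ∋ x are {53, 54, 55, 56}; each meets A ∖ {54}, so x IS a limit point.
  x = 55: opens ∋ x are {53, 55, 56}, {53, 54, 55, 56}; each meets A ∖ {55}, so x IS a limit point.
  x = 56: open {56} ∋ x has {56} ∩ (A ∖ {56}) = ∅, so x is NOT a limit point.
Collecting: A' = {53, 54, 55}.


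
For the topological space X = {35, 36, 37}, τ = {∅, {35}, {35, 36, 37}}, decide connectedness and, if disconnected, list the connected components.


(X, τ) is connected.

Find clopen sets (U ∈ τ with X ∖ U ∈ τ):
  U = ∅, X ∖ U = {35, 36, 37} — both open, so U is clopen.
  U = {35, 36, 37}, X ∖ U = ∅ — both open, so U is clopen.
Only trivial clopens (∅ and X) exist, so (X, τ) is connected.
Compute connected components by grouping points that agree on all clopens:
  component: {35, 36, 37}


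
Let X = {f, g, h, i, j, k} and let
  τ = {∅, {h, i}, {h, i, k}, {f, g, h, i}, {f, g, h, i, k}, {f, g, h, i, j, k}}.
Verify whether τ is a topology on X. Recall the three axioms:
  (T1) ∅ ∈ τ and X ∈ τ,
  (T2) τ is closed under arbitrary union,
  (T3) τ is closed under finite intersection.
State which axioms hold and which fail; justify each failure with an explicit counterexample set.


τ IS a topology on X.

Axiom (T1): ∅ ∈ τ? Yes; X ∈ τ? Yes.
Axiom (T2/T3): check pairwise unions and intersections of members of τ.
All pairwise intersections and unions checked — each lies in τ. Therefore τ satisfies (T1), (T2), (T3): it IS a topology on X.


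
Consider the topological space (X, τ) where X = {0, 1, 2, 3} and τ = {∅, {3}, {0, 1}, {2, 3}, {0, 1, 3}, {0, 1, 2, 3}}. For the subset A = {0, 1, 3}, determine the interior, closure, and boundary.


int(A) = {0, 1, 3}, cl(A) = {0, 1, 2, 3}, ∂A = {2}.

Closed sets in (X, τ) are complements of opens:
  closed(X, τ) = {∅, {2}, {0, 1}, {2, 3}, {0, 1, 2}, {0, 1, 2, 3}}.
int(A) = ⋃ {U ∈ τ : U ⊆ A}. Opens contained in A: ∅, {3}, {0, 1}, {0, 1, 3}.
Taking the union of these: int(A) = {0, 1, 3}.
cl(A) = ⋂ {C closed : A ⊆ C}. Closed sets containing A: {0, 1, 2, 3}.
Intersecting these: cl(A) = {0, 1, 2, 3}.
∂A = cl(A) ∖ int(A) = {0, 1, 2, 3} ∖ {0, 1, 3} = {2}.


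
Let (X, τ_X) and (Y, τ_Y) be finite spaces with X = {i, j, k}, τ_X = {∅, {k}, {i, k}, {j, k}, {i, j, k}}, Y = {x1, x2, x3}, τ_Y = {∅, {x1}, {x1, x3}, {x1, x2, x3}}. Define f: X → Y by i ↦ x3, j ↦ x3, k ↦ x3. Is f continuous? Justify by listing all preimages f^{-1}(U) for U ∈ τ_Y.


f IS continuous.

Compute f^{-1}(U) for each U ∈ τ_Y:
  U = ∅: f^{-1}(U) = ∅ ∈ τ_X ✓.
  U = {x1}: f^{-1}(U) = ∅ ∈ τ_X ✓.
  U = {x1, x3}: f^{-1}(U) = {i, j, k} ∈ τ_X ✓.
  U = {x1, x2, x3}: f^{-1}(U) = {i, j, k} ∈ τ_X ✓.
Every preimage lies in τ_X, so f IS continuous.


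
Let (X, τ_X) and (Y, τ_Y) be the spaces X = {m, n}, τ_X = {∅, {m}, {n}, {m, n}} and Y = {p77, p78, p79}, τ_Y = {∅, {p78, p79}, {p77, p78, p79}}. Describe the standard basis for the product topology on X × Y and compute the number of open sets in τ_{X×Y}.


Basis B = {∅ × ∅, {m} × {p78, p79}, {n} × {p78, p79}, {m} × {p77, p78, p79}, {n} × {p77, p78, p79}, {m, n} × {p78, p79}, {m, n} × {p77, p78, p79}}; |τ_{X×Y}| = 9.

Enumerate products U × V with U ∈ τ_X, V ∈ τ_Y (deduplicated):
  ∅ × ∅ = {} (∅)
  {m} × {p78, p79} = {(m,p78), (m,p79)}
  {n} × {p78, p79} = {(n,p78), (n,p79)}
  {m} × {p77, p78, p79} = {(m,p77), (m,p78), (m,p79)}
  {n} × {p77, p78, p79} = {(n,p77), (n,p78), (n,p79)}
  {m, n} × {p78, p79} = {(m,p78), (m,p79), (n,p78), (n,p79)}
  {m, n} × {p77, p78, p79} = {(m,p77), (m,p78), (m,p79), (n,p77), (n,p78), (n,p79)}
These 7 distinct sets form the basis B.
Close under arbitrary unions to get τ_{X×Y}; counting gives |τ_{X×Y}| = 9.


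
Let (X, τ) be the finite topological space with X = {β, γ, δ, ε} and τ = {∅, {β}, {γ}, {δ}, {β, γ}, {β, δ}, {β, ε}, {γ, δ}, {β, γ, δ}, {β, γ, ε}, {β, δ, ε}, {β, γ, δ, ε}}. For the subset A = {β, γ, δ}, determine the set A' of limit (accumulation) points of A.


A' = {ε}

For each x ∈ X, list the open sets U ∈ τ with x ∈ U, then check whether U ∩ (A ∖ {x}) ≠ ∅ for every such U.
  x = β: open {β} ∋ x has {β} ∩ (A ∖ {β}) = ∅, so x is NOT a limit point.
  x = γ: open {γ} ∋ x has {γ} ∩ (A ∖ {γ}) = ∅, so x is NOT a limit point.
  x = δ: open {δ} ∋ x has {δ} ∩ (A ∖ {δ}) = ∅, so x is NOT a limit point.
  x = ε: opens ∋ x are {β, ε}, {β, γ, ε}, {β, δ, ε}, {β, γ, δ, ε}; each meets A ∖ {ε}, so x IS a limit point.
Collecting: A' = {ε}.


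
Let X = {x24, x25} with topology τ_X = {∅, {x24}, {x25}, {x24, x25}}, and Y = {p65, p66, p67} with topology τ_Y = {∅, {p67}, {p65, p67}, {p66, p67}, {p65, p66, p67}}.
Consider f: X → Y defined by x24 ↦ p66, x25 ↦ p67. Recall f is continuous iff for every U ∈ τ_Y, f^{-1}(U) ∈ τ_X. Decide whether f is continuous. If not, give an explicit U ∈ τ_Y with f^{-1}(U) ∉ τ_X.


f IS continuous.

Compute f^{-1}(U) for each U ∈ τ_Y:
  U = ∅: f^{-1}(U) = ∅ ∈ τ_X ✓.
  U = {p67}: f^{-1}(U) = {x25} ∈ τ_X ✓.
  U = {p65, p67}: f^{-1}(U) = {x25} ∈ τ_X ✓.
  U = {p66, p67}: f^{-1}(U) = {x24, x25} ∈ τ_X ✓.
  U = {p65, p66, p67}: f^{-1}(U) = {x24, x25} ∈ τ_X ✓.
Every preimage lies in τ_X, so f IS continuous.


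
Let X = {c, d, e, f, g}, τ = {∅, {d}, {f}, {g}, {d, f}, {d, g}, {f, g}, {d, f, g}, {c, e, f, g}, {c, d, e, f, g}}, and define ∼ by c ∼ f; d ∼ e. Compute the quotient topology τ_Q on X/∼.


X/∼ = {[c=f], [d=e], [g]}; |τ_Q| = 3.

Equivalence classes: [c=f], [d=e], [g].
Quotient map π: X → X/∼ sends c ↦ [c=f], d ↦ [d=e], e ↦ [d=e], f ↦ [c=f], g ↦ [g].
For each subset V ⊆ X/∼, compute π^{-1}(V) ⊆ X and check whether π^{-1}(V) ∈ τ. V is open in τ_Q iff π^{-1}(V) ∈ τ.
  V = {}: π^{-1}(V) = ∅ ∈ τ ✓.
  V = {[c=f]}: π^{-1}(V) = {c, f} ∉ τ ✗.
  V = {[d=e]}: π^{-1}(V) = {d, e} ∉ τ ✗.
  V = {[c=f], [d=e]}: π^{-1}(V) = {c, d, e, f} ∉ τ ✗.
  V = {[g]}: π^{-1}(V) = {g} ∈ τ ✓.
  V = {[c=f], [g]}: π^{-1}(V) = {c, f, g} ∉ τ ✗.
  V = {[d=e], [g]}: π^{-1}(V) = {d, e, g} ∉ τ ✗.
  V = {[c=f], [d=e], [g]}: π^{-1}(V) = {c, d, e, f, g} ∈ τ ✓.
Open sets in the quotient: τ_Q = {{}, {[g]}, {[c=f], [d=e], [g]}} (3 elements).


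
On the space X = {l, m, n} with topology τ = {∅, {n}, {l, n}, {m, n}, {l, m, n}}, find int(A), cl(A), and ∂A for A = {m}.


int(A) = ∅, cl(A) = {m}, ∂A = {m}.

Closed sets in (X, τ) are complements of opens:
  closed(X, τ) = {∅, {l}, {m}, {l, m}, {l, m, n}}.
int(A) = ⋃ {U ∈ τ : U ⊆ A}. Opens contained in A: ∅.
Taking the union of these: int(A) = ∅.
cl(A) = ⋂ {C closed : A ⊆ C}. Closed sets containing A: {m}, {l, m}, {l, m, n}.
Intersecting these: cl(A) = {m}.
∂A = cl(A) ∖ int(A) = {m} ∖ ∅ = {m}.


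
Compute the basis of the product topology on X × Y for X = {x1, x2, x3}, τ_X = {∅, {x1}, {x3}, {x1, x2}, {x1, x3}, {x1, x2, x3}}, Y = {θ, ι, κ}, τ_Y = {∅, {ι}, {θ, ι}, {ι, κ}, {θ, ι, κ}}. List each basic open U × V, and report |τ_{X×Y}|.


Basis B = {∅ × ∅, {x1} × {ι}, {x3} × {ι}, {x1} × {θ, ι}, {x1} × {ι, κ}, {x1, x2} × {ι}, {x1, x3} × {ι}, {x3} × {θ, ι}, {x3} × {ι, κ}, {x1} × {θ, ι, κ}, {x1, x2, x3} × {ι}, {x3} × {θ, ι, κ}, {x1, x2} × {θ, ι}, {x1, x3} × {θ, ι}, {x1, x2} × {ι, κ}, {x1, x3} × {ι, κ}, {x1, x2} × {θ, ι, κ}, {x1, x3} × {θ, ι, κ}, {x1, x2, x3} × {θ, ι}, {x1, x2, x3} × {ι, κ}, {x1, x2, x3} × {θ, ι, κ}}; |τ_{X×Y}| = 70.

Enumerate products U × V with U ∈ τ_X, V ∈ τ_Y (deduplicated):
  ∅ × ∅ = {} (∅)
  {x1} × {ι} = {(x1,ι)}
  {x3} × {ι} = {(x3,ι)}
  {x1} × {θ, ι} = {(x1,θ), (x1,ι)}
  {x1} × {ι, κ} = {(x1,ι), (x1,κ)}
  {x1, x2} × {ι} = {(x1,ι), (x2,ι)}
  {x1, x3} × {ι} = {(x1,ι), (x3,ι)}
  {x3} × {θ, ι} = {(x3,θ), (x3,ι)}
  {x3} × {ι, κ} = {(x3,ι), (x3,κ)}
  {x1} × {θ, ι, κ} = {(x1,θ), (x1,ι), (x1,κ)}
  {x1, x2, x3} × {ι} = {(x1,ι), (x2,ι), (x3,ι)}
  {x3} × {θ, ι, κ} = {(x3,θ), (x3,ι), (x3,κ)}
  {x1, x2} × {θ, ι} = {(x1,θ), (x1,ι), (x2,θ), (x2,ι)}
  {x1, x3} × {θ, ι} = {(x1,θ), (x1,ι), (x3,θ), (x3,ι)}
  {x1, x2} × {ι, κ} = {(x1,ι), (x1,κ), (x2,ι), (x2,κ)}
  {x1, x3} × {ι, κ} = {(x1,ι), (x1,κ), (x3,ι), (x3,κ)}
  {x1, x2} × {θ, ι, κ} = {(x1,θ), (x1,ι), (x1,κ), (x2,θ), (x2,ι), (x2,κ)}
  {x1, x3} × {θ, ι, κ} = {(x1,θ), (x1,ι), (x1,κ), (x3,θ), (x3,ι), (x3,κ)}
  {x1, x2, x3} × {θ, ι} = {(x1,θ), (x1,ι), (x2,θ), (x2,ι), (x3,θ), (x3,ι)}
  {x1, x2, x3} × {ι, κ} = {(x1,ι), (x1,κ), (x2,ι), (x2,κ), (x3,ι), (x3,κ)}
  {x1, x2, x3} × {θ, ι, κ} = {(x1,θ), (x1,ι), (x1,κ), (x2,θ), (x2,ι), (x2,κ), (x3,θ), (x3,ι), (x3,κ)}
These 21 distinct sets form the basis B.
Close under arbitrary unions to get τ_{X×Y}; counting gives |τ_{X×Y}| = 70.


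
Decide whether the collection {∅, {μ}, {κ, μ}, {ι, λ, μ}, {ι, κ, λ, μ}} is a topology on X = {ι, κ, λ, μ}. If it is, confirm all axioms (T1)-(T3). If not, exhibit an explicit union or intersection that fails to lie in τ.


τ IS a topology on X.

Axiom (T1): ∅ ∈ τ? Yes; X ∈ τ? Yes.
Axiom (T2/T3): check pairwise unions and intersections of members of τ.
All pairwise intersections and unions checked — each lies in τ. Therefore τ satisfies (T1), (T2), (T3): it IS a topology on X.


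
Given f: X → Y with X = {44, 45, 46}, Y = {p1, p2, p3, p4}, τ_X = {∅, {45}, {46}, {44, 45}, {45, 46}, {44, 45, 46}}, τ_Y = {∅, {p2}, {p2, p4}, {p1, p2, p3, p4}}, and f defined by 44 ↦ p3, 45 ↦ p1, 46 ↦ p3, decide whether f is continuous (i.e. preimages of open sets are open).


f IS continuous.

Compute f^{-1}(U) for each U ∈ τ_Y:
  U = ∅: f^{-1}(U) = ∅ ∈ τ_X ✓.
  U = {p2}: f^{-1}(U) = ∅ ∈ τ_X ✓.
  U = {p2, p4}: f^{-1}(U) = ∅ ∈ τ_X ✓.
  U = {p1, p2, p3, p4}: f^{-1}(U) = {44, 45, 46} ∈ τ_X ✓.
Every preimage lies in τ_X, so f IS continuous.


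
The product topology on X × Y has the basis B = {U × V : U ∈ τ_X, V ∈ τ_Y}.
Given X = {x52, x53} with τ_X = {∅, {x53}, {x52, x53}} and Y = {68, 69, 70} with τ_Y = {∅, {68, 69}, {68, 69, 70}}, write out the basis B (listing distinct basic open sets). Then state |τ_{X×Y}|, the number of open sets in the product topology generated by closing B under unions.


Basis B = {∅ × ∅, {x53} × {68, 69}, {x53} × {68, 69, 70}, {x52, x53} × {68, 69}, {x52, x53} × {68, 69, 70}}; |τ_{X×Y}| = 6.

Enumerate products U × V with U ∈ τ_X, V ∈ τ_Y (deduplicated):
  ∅ × ∅ = {} (∅)
  {x53} × {68, 69} = {(x53,68), (x53,69)}
  {x53} × {68, 69, 70} = {(x53,68), (x53,69), (x53,70)}
  {x52, x53} × {68, 69} = {(x52,68), (x52,69), (x53,68), (x53,69)}
  {x52, x53} × {68, 69, 70} = {(x52,68), (x52,69), (x52,70), (x53,68), (x53,69), (x53,70)}
These 5 distinct sets form the basis B.
Close under arbitrary unions to get τ_{X×Y}; counting gives |τ_{X×Y}| = 6.


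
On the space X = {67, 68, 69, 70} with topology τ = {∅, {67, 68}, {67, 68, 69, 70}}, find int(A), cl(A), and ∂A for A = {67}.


int(A) = ∅, cl(A) = {67, 68, 69, 70}, ∂A = {67, 68, 69, 70}.

Closed sets in (X, τ) are complements of opens:
  closed(X, τ) = {∅, {69, 70}, {67, 68, 69, 70}}.
int(A) = ⋃ {U ∈ τ : U ⊆ A}. Opens contained in A: ∅.
Taking the union of these: int(A) = ∅.
cl(A) = ⋂ {C closed : A ⊆ C}. Closed sets containing A: {67, 68, 69, 70}.
Intersecting these: cl(A) = {67, 68, 69, 70}.
∂A = cl(A) ∖ int(A) = {67, 68, 69, 70} ∖ ∅ = {67, 68, 69, 70}.


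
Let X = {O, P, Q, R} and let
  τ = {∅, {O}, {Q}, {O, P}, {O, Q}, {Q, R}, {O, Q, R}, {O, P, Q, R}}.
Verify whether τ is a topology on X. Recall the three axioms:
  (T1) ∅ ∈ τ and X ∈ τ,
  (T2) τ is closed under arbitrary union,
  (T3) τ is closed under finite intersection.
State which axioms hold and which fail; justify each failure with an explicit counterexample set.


τ is NOT a topology on X.

Axiom (T1): ∅ ∈ τ? Yes; X ∈ τ? Yes.
Axiom (T2/T3): check pairwise unions and intersections of members of τ.
Counterexample for (T2): {Q} ∪ {O, P} = {O, P, Q} ∉ τ. Therefore τ is NOT a topology.


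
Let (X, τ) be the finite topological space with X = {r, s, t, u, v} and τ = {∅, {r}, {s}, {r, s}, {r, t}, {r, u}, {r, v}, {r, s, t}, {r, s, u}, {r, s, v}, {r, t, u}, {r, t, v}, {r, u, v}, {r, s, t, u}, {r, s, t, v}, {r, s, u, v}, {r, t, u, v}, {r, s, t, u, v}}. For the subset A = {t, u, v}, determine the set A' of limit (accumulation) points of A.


A' = ∅

For each x ∈ X, list the open sets U ∈ τ with x ∈ U, then check whether U ∩ (A ∖ {x}) ≠ ∅ for every such U.
  x = r: open {r} ∋ x has {r} ∩ (A ∖ {r}) = ∅, so x is NOT a limit point.
  x = s: open {s} ∋ x has {s} ∩ (A ∖ {s}) = ∅, so x is NOT a limit point.
  x = t: open {r, t} ∋ x has {r, t} ∩ (A ∖ {t}) = ∅, so x is NOT a limit point.
  x = u: open {r, u} ∋ x has {r, u} ∩ (A ∖ {u}) = ∅, so x is NOT a limit point.
  x = v: open {r, v} ∋ x has {r, v} ∩ (A ∖ {v}) = ∅, so x is NOT a limit point.
Collecting: A' = ∅.


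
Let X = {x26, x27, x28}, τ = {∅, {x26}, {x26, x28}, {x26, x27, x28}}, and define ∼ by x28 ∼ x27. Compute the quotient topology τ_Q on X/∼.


X/∼ = {[x26], [x27=x28]}; |τ_Q| = 3.

Equivalence classes: [x26], [x27=x28].
Quotient map π: X → X/∼ sends x26 ↦ [x26], x27 ↦ [x27=x28], x28 ↦ [x27=x28].
For each subset V ⊆ X/∼, compute π^{-1}(V) ⊆ X and check whether π^{-1}(V) ∈ τ. V is open in τ_Q iff π^{-1}(V) ∈ τ.
  V = {}: π^{-1}(V) = ∅ ∈ τ ✓.
  V = {[x26]}: π^{-1}(V) = {x26} ∈ τ ✓.
  V = {[x27=x28]}: π^{-1}(V) = {x27, x28} ∉ τ ✗.
  V = {[x26], [x27=x28]}: π^{-1}(V) = {x26, x27, x28} ∈ τ ✓.
Open sets in the quotient: τ_Q = {{}, {[x26]}, {[x26], [x27=x28]}} (3 elements).


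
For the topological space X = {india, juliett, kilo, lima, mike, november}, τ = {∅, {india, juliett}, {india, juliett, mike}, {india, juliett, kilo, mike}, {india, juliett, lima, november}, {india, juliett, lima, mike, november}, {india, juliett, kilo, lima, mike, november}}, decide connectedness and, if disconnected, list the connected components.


(X, τ) is connected.

Find clopen sets (U ∈ τ with X ∖ U ∈ τ):
  U = ∅, X ∖ U = {india, juliett, kilo, lima, mike, november} — both open, so U is clopen.
  U = {india, juliett, kilo, lima, mike, november}, X ∖ U = ∅ — both open, so U is clopen.
Only trivial clopens (∅ and X) exist, so (X, τ) is connected.
Compute connected components by grouping points that agree on all clopens:
  component: {india, juliett, kilo, lima, mike, november}


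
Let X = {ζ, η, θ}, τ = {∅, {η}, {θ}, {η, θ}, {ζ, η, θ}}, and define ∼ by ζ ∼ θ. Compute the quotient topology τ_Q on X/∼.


X/∼ = {[ζ=θ], [η]}; |τ_Q| = 3.

Equivalence classes: [ζ=θ], [η].
Quotient map π: X → X/∼ sends ζ ↦ [ζ=θ], η ↦ [η], θ ↦ [ζ=θ].
For each subset V ⊆ X/∼, compute π^{-1}(V) ⊆ X and check whether π^{-1}(V) ∈ τ. V is open in τ_Q iff π^{-1}(V) ∈ τ.
  V = {}: π^{-1}(V) = ∅ ∈ τ ✓.
  V = {[ζ=θ]}: π^{-1}(V) = {ζ, θ} ∉ τ ✗.
  V = {[η]}: π^{-1}(V) = {η} ∈ τ ✓.
  V = {[ζ=θ], [η]}: π^{-1}(V) = {ζ, η, θ} ∈ τ ✓.
Open sets in the quotient: τ_Q = {{}, {[η]}, {[ζ=θ], [η]}} (3 elements).


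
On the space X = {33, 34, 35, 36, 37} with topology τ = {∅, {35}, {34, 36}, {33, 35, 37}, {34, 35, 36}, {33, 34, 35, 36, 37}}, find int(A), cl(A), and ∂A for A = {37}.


int(A) = ∅, cl(A) = {33, 37}, ∂A = {33, 37}.

Closed sets in (X, τ) are complements of opens:
  closed(X, τ) = {∅, {33, 37}, {34, 36}, {33, 35, 37}, {33, 34, 36, 37}, {33, 34, 35, 36, 37}}.
int(A) = ⋃ {U ∈ τ : U ⊆ A}. Opens contained in A: ∅.
Taking the union of these: int(A) = ∅.
cl(A) = ⋂ {C closed : A ⊆ C}. Closed sets containing A: {33, 37}, {33, 35, 37}, {33, 34, 36, 37}, {33, 34, 35, 36, 37}.
Intersecting these: cl(A) = {33, 37}.
∂A = cl(A) ∖ int(A) = {33, 37} ∖ ∅ = {33, 37}.


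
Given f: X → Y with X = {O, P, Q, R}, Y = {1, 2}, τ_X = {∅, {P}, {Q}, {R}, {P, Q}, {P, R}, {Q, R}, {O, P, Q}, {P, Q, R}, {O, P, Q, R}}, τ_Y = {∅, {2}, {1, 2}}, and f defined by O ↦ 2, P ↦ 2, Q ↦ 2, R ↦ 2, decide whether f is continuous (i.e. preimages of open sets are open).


f IS continuous.

Compute f^{-1}(U) for each U ∈ τ_Y:
  U = ∅: f^{-1}(U) = ∅ ∈ τ_X ✓.
  U = {2}: f^{-1}(U) = {O, P, Q, R} ∈ τ_X ✓.
  U = {1, 2}: f^{-1}(U) = {O, P, Q, R} ∈ τ_X ✓.
Every preimage lies in τ_X, so f IS continuous.


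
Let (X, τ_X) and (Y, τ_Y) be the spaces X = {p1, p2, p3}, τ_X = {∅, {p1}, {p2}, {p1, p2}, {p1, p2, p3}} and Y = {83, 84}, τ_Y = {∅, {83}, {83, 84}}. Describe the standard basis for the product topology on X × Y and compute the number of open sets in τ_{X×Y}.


Basis B = {∅ × ∅, {p1} × {83}, {p2} × {83}, {p1} × {83, 84}, {p1, p2} × {83}, {p2} × {83, 84}, {p1, p2, p3} × {83}, {p1, p2} × {83, 84}, {p1, p2, p3} × {83, 84}}; |τ_{X×Y}| = 14.

Enumerate products U × V with U ∈ τ_X, V ∈ τ_Y (deduplicated):
  ∅ × ∅ = {} (∅)
  {p1} × {83} = {(p1,83)}
  {p2} × {83} = {(p2,83)}
  {p1} × {83, 84} = {(p1,83), (p1,84)}
  {p1, p2} × {83} = {(p1,83), (p2,83)}
  {p2} × {83, 84} = {(p2,83), (p2,84)}
  {p1, p2, p3} × {83} = {(p1,83), (p2,83), (p3,83)}
  {p1, p2} × {83, 84} = {(p1,83), (p1,84), (p2,83), (p2,84)}
  {p1, p2, p3} × {83, 84} = {(p1,83), (p1,84), (p2,83), (p2,84), (p3,83), (p3,84)}
These 9 distinct sets form the basis B.
Close under arbitrary unions to get τ_{X×Y}; counting gives |τ_{X×Y}| = 14.


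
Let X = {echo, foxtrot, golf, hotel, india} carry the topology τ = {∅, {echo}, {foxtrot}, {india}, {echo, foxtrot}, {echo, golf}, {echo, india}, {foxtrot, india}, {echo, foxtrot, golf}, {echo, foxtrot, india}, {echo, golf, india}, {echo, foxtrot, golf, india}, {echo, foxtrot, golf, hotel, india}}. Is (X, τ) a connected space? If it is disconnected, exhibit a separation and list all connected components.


(X, τ) is connected.

Find clopen sets (U ∈ τ with X ∖ U ∈ τ):
  U = ∅, X ∖ U = {echo, foxtrot, golf, hotel, india} — both open, so U is clopen.
  U = {echo, foxtrot, golf, hotel, india}, X ∖ U = ∅ — both open, so U is clopen.
Only trivial clopens (∅ and X) exist, so (X, τ) is connected.
Compute connected components by grouping points that agree on all clopens:
  component: {echo, foxtrot, golf, hotel, india}


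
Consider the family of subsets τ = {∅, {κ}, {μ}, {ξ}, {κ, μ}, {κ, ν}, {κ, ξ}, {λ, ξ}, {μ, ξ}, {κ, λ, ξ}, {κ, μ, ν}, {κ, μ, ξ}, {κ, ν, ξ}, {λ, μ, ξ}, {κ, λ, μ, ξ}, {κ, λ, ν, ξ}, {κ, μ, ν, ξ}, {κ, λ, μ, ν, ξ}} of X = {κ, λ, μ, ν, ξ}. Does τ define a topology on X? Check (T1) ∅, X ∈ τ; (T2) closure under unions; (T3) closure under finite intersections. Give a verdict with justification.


τ IS a topology on X.

Axiom (T1): ∅ ∈ τ? Yes; X ∈ τ? Yes.
Axiom (T2/T3): check pairwise unions and intersections of members of τ.
All pairwise intersections and unions checked — each lies in τ. Therefore τ satisfies (T1), (T2), (T3): it IS a topology on X.


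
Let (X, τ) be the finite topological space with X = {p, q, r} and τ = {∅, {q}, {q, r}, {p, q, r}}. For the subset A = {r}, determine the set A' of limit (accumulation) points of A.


A' = {p}

For each x ∈ X, list the open sets U ∈ τ with x ∈ U, then check whether U ∩ (A ∖ {x}) ≠ ∅ for every such U.
  x = p: opens ∋ x are {p, q, r}; each meets A ∖ {p}, so x IS a limit point.
  x = q: open {q} ∋ x has {q} ∩ (A ∖ {q}) = ∅, so x is NOT a limit point.
  x = r: open {q, r} ∋ x has {q, r} ∩ (A ∖ {r}) = ∅, so x is NOT a limit point.
Collecting: A' = {p}.


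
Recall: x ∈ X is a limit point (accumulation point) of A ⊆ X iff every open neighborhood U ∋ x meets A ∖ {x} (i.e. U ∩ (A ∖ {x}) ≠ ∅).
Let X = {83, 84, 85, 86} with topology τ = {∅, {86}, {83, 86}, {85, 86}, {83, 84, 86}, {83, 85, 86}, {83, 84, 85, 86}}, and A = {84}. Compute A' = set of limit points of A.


A' = ∅

For each x ∈ X, list the open sets U ∈ τ with x ∈ U, then check whether U ∩ (A ∖ {x}) ≠ ∅ for every such U.
  x = 83: open {83, 86} ∋ x has {83, 86} ∩ (A ∖ {83}) = ∅, so x is NOT a limit point.
  x = 84: open {83, 84, 86} ∋ x has {83, 84, 86} ∩ (A ∖ {84}) = ∅, so x is NOT a limit point.
  x = 85: open {85, 86} ∋ x has {85, 86} ∩ (A ∖ {85}) = ∅, so x is NOT a limit point.
  x = 86: open {86} ∋ x has {86} ∩ (A ∖ {86}) = ∅, so x is NOT a limit point.
Collecting: A' = ∅.


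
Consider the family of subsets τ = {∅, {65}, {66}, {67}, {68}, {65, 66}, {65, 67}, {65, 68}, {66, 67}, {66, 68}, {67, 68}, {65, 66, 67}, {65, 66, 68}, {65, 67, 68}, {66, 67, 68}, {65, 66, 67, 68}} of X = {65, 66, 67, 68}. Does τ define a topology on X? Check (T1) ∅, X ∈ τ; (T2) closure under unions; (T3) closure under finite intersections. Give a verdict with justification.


τ IS a topology on X.

Axiom (T1): ∅ ∈ τ? Yes; X ∈ τ? Yes.
Axiom (T2/T3): check pairwise unions and intersections of members of τ.
All pairwise intersections and unions checked — each lies in τ. Therefore τ satisfies (T1), (T2), (T3): it IS a topology on X.


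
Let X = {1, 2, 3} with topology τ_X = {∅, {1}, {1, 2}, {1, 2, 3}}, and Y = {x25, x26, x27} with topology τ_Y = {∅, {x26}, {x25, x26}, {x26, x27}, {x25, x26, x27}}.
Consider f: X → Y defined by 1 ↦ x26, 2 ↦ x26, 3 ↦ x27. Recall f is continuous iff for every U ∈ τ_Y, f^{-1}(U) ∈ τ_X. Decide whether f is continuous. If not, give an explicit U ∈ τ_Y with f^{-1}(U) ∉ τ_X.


f IS continuous.

Compute f^{-1}(U) for each U ∈ τ_Y:
  U = ∅: f^{-1}(U) = ∅ ∈ τ_X ✓.
  U = {x26}: f^{-1}(U) = {1, 2} ∈ τ_X ✓.
  U = {x25, x26}: f^{-1}(U) = {1, 2} ∈ τ_X ✓.
  U = {x26, x27}: f^{-1}(U) = {1, 2, 3} ∈ τ_X ✓.
  U = {x25, x26, x27}: f^{-1}(U) = {1, 2, 3} ∈ τ_X ✓.
Every preimage lies in τ_X, so f IS continuous.


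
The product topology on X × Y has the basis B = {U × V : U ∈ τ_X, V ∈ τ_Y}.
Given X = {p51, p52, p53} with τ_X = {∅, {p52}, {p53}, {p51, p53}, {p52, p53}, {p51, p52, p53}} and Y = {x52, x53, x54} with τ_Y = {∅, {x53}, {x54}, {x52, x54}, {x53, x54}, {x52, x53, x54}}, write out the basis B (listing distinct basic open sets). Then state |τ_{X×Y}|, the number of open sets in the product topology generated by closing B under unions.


Basis B = {∅ × ∅, {p52} × {x53}, {p52} × {x54}, {p53} × {x53}, {p53} × {x54}, {p51, p53} × {x53}, {p51, p53} × {x54}, {p52} × {x52, x54}, {p52} × {x53, x54}, {p52, p53} × {x53}, {p52, p53} × {x54}, {p53} × {x52, x54}, {p53} × {x53, x54}, {p51, p52, p53} × {x53}, {p51, p52, p53} × {x54}, {p52} × {x52, x53, x54}, {p53} × {x52, x53, x54}, {p51, p53} × {x52, x54}, {p51, p53} × {x53, x54}, {p52, p53} × {x52, x54}, {p52, p53} × {x53, x54}, {p51, p53} × {x52, x53, x54}, {p51, p52, p53} × {x52, x54}, {p51, p52, p53} × {x53, x54}, {p52, p53} × {x52, x53, x54}, {p51, p52, p53} × {x52, x53, x54}}; |τ_{X×Y}| = 108.

Enumerate products U × V with U ∈ τ_X, V ∈ τ_Y (deduplicated):
  ∅ × ∅ = {} (∅)
  {p52} × {x53} = {(p52,x53)}
  {p52} × {x54} = {(p52,x54)}
  {p53} × {x53} = {(p53,x53)}
  {p53} × {x54} = {(p53,x54)}
  {p51, p53} × {x53} = {(p51,x53), (p53,x53)}
  {p51, p53} × {x54} = {(p51,x54), (p53,x54)}
  {p52} × {x52, x54} = {(p52,x52), (p52,x54)}
  {p52} × {x53, x54} = {(p52,x53), (p52,x54)}
  {p52, p53} × {x53} = {(p52,x53), (p53,x53)}
  {p52, p53} × {x54} = {(p52,x54), (p53,x54)}
  {p53} × {x52, x54} = {(p53,x52), (p53,x54)}
  {p53} × {x53, x54} = {(p53,x53), (p53,x54)}
  {p51, p52, p53} × {x53} = {(p51,x53), (p52,x53), (p53,x53)}
  {p51, p52, p53} × {x54} = {(p51,x54), (p52,x54), (p53,x54)}
  {p52} × {x52, x53, x54} = {(p52,x52), (p52,x53), (p52,x54)}
  {p53} × {x52, x53, x54} = {(p53,x52), (p53,x53), (p53,x54)}
  {p51, p53} × {x52, x54} = {(p51,x52), (p51,x54), (p53,x52), (p53,x54)}
  {p51, p53} × {x53, x54} = {(p51,x53), (p51,x54), (p53,x53), (p53,x54)}
  {p52, p53} × {x52, x54} = {(p52,x52), (p52,x54), (p53,x52), (p53,x54)}
  {p52, p53} × {x53, x54} = {(p52,x53), (p52,x54), (p53,x53), (p53,x54)}
  {p51, p53} × {x52, x53, x54} = {(p51,x52), (p51,x53), (p51,x54), (p53,x52), (p53,x53), (p53,x54)}
  {p51, p52, p53} × {x52, x54} = {(p51,x52), (p51,x54), (p52,x52), (p52,x54), (p53,x52), (p53,x54)}
  {p51, p52, p53} × {x53, x54} = {(p51,x53), (p51,x54), (p52,x53), (p52,x54), (p53,x53), (p53,x54)}
  {p52, p53} × {x52, x53, x54} = {(p52,x52), (p52,x53), (p52,x54), (p53,x52), (p53,x53), (p53,x54)}
  {p51, p52, p53} × {x52, x53, x54} = {(p51,x52), (p51,x53), (p51,x54), (p52,x52), (p52,x53), (p52,x54), (p53,x52), (p53,x53), (p53,x54)}
These 26 distinct sets form the basis B.
Close under arbitrary unions to get τ_{X×Y}; counting gives |τ_{X×Y}| = 108.


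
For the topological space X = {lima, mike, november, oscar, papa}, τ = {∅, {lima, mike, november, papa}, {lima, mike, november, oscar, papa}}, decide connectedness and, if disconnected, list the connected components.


(X, τ) is connected.

Find clopen sets (U ∈ τ with X ∖ U ∈ τ):
  U = ∅, X ∖ U = {lima, mike, november, oscar, papa} — both open, so U is clopen.
  U = {lima, mike, november, oscar, papa}, X ∖ U = ∅ — both open, so U is clopen.
Only trivial clopens (∅ and X) exist, so (X, τ) is connected.
Compute connected components by grouping points that agree on all clopens:
  component: {lima, mike, november, oscar, papa}


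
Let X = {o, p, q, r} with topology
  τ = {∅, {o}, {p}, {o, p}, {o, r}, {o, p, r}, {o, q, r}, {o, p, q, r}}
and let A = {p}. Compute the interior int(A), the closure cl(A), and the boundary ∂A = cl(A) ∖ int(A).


int(A) = {p}, cl(A) = {p}, ∂A = ∅.

Closed sets in (X, τ) are complements of opens:
  closed(X, τ) = {∅, {p}, {q}, {p, q}, {q, r}, {o, q, r}, {p, q, r}, {o, p, q, r}}.
int(A) = ⋃ {U ∈ τ : U ⊆ A}. Opens contained in A: ∅, {p}.
Taking the union of these: int(A) = {p}.
cl(A) = ⋂ {C closed : A ⊆ C}. Closed sets containing A: {p}, {p, q}, {p, q, r}, {o, p, q, r}.
Intersecting these: cl(A) = {p}.
∂A = cl(A) ∖ int(A) = {p} ∖ {p} = ∅.


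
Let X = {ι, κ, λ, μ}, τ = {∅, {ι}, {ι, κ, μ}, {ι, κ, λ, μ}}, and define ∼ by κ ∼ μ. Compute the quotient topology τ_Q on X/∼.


X/∼ = {[ι], [κ=μ], [λ]}; |τ_Q| = 4.

Equivalence classes: [ι], [κ=μ], [λ].
Quotient map π: X → X/∼ sends ι ↦ [ι], κ ↦ [κ=μ], λ ↦ [λ], μ ↦ [κ=μ].
For each subset V ⊆ X/∼, compute π^{-1}(V) ⊆ X and check whether π^{-1}(V) ∈ τ. V is open in τ_Q iff π^{-1}(V) ∈ τ.
  V = {}: π^{-1}(V) = ∅ ∈ τ ✓.
  V = {[ι]}: π^{-1}(V) = {ι} ∈ τ ✓.
  V = {[κ=μ]}: π^{-1}(V) = {κ, μ} ∉ τ ✗.
  V = {[ι], [κ=μ]}: π^{-1}(V) = {ι, κ, μ} ∈ τ ✓.
  V = {[λ]}: π^{-1}(V) = {λ} ∉ τ ✗.
  V = {[ι], [λ]}: π^{-1}(V) = {ι, λ} ∉ τ ✗.
  V = {[κ=μ], [λ]}: π^{-1}(V) = {κ, λ, μ} ∉ τ ✗.
  V = {[ι], [κ=μ], [λ]}: π^{-1}(V) = {ι, κ, λ, μ} ∈ τ ✓.
Open sets in the quotient: τ_Q = {{}, {[ι]}, {[ι], [κ=μ]}, {[ι], [κ=μ], [λ]}} (4 elements).


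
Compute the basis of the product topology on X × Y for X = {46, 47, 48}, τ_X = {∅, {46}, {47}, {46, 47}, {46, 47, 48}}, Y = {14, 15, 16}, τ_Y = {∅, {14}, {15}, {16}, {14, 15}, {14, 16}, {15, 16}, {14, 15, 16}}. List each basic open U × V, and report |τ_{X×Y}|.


Basis B = {∅ × ∅, {46} × {14}, {46} × {15}, {46} × {16}, {47} × {14}, {47} × {15}, {47} × {16}, {46} × {14, 15}, {46} × {14, 16}, {46, 47} × {14}, {46} × {15, 16}, {46, 47} × {15}, {46, 47} × {16}, {47} × {14, 15}, {47} × {14, 16}, {47} × {15, 16}, {46} × {14, 15, 16}, {46, 47, 48} × {14}, {46, 47, 48} × {15}, {46, 47, 48} × {16}, {47} × {14, 15, 16}, {46, 47} × {14, 15}, {46, 47} × {14, 16}, {46, 47} × {15, 16}, {46, 47} × {14, 15, 16}, {46, 47, 48} × {14, 15}, {46, 47, 48} × {14, 16}, {46, 47, 48} × {15, 16}, {46, 47, 48} × {14, 15, 16}}; |τ_{X×Y}| = 125.

Enumerate products U × V with U ∈ τ_X, V ∈ τ_Y (deduplicated):
  ∅ × ∅ = {} (∅)
  {46} × {14} = {(46,14)}
  {46} × {15} = {(46,15)}
  {46} × {16} = {(46,16)}
  {47} × {14} = {(47,14)}
  {47} × {15} = {(47,15)}
  {47} × {16} = {(47,16)}
  {46} × {14, 15} = {(46,14), (46,15)}
  {46} × {14, 16} = {(46,14), (46,16)}
  {46, 47} × {14} = {(46,14), (47,14)}
  {46} × {15, 16} = {(46,15), (46,16)}
  {46, 47} × {15} = {(46,15), (47,15)}
  {46, 47} × {16} = {(46,16), (47,16)}
  {47} × {14, 15} = {(47,14), (47,15)}
  {47} × {14, 16} = {(47,14), (47,16)}
  {47} × {15, 16} = {(47,15), (47,16)}
  {46} × {14, 15, 16} = {(46,14), (46,15), (46,16)}
  {46, 47, 48} × {14} = {(46,14), (47,14), (48,14)}
  {46, 47, 48} × {15} = {(46,15), (47,15), (48,15)}
  {46, 47, 48} × {16} = {(46,16), (47,16), (48,16)}
  {47} × {14, 15, 16} = {(47,14), (47,15), (47,16)}
  {46, 47} × {14, 15} = {(46,14), (46,15), (47,14), (47,15)}
  {46, 47} × {14, 16} = {(46,14), (46,16), (47,14), (47,16)}
  {46, 47} × {15, 16} = {(46,15), (46,16), (47,15), (47,16)}
  {46, 47} × {14, 15, 16} = {(46,14), (46,15), (46,16), (47,14), (47,15), (47,16)}
  {46, 47, 48} × {14, 15} = {(46,14), (46,15), (47,14), (47,15), (48,14), (48,15)}
  {46, 47, 48} × {14, 16} = {(46,14), (46,16), (47,14), (47,16), (48,14), (48,16)}
  {46, 47, 48} × {15, 16} = {(46,15), (46,16), (47,15), (47,16), (48,15), (48,16)}
  {46, 47, 48} × {14, 15, 16} = {(46,14), (46,15), (46,16), (47,14), (47,15), (47,16), (48,14), (48,15), (48,16)}
These 29 distinct sets form the basis B.
Close under arbitrary unions to get τ_{X×Y}; counting gives |τ_{X×Y}| = 125.


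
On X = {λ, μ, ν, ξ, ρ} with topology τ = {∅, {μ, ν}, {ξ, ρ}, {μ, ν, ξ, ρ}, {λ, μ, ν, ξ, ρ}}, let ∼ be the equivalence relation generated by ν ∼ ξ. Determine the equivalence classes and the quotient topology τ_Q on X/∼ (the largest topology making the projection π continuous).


X/∼ = {[λ], [μ], [ν=ξ], [ρ]}; |τ_Q| = 3.

Equivalence classes: [λ], [μ], [ν=ξ], [ρ].
Quotient map π: X → X/∼ sends λ ↦ [λ], μ ↦ [μ], ν ↦ [ν=ξ], ξ ↦ [ν=ξ], ρ ↦ [ρ].
For each subset V ⊆ X/∼, compute π^{-1}(V) ⊆ X and check whether π^{-1}(V) ∈ τ. V is open in τ_Q iff π^{-1}(V) ∈ τ.
  V = {}: π^{-1}(V) = ∅ ∈ τ ✓.
  V = {[λ]}: π^{-1}(V) = {λ} ∉ τ ✗.
  V = {[μ]}: π^{-1}(V) = {μ} ∉ τ ✗.
  V = {[λ], [μ]}: π^{-1}(V) = {λ, μ} ∉ τ ✗.
  V = {[ν=ξ]}: π^{-1}(V) = {ν, ξ} ∉ τ ✗.
  V = {[λ], [ν=ξ]}: π^{-1}(V) = {λ, ν, ξ} ∉ τ ✗.
  V = {[μ], [ν=ξ]}: π^{-1}(V) = {μ, ν, ξ} ∉ τ ✗.
  V = {[λ], [μ], [ν=ξ]}: π^{-1}(V) = {λ, μ, ν, ξ} ∉ τ ✗.
  V = {[ρ]}: π^{-1}(V) = {ρ} ∉ τ ✗.
  V = {[λ], [ρ]}: π^{-1}(V) = {λ, ρ} ∉ τ ✗.
  V = {[μ], [ρ]}: π^{-1}(V) = {μ, ρ} ∉ τ ✗.
  V = {[λ], [μ], [ρ]}: π^{-1}(V) = {λ, μ, ρ} ∉ τ ✗.
  V = {[ν=ξ], [ρ]}: π^{-1}(V) = {ν, ξ, ρ} ∉ τ ✗.
  V = {[λ], [ν=ξ], [ρ]}: π^{-1}(V) = {λ, ν, ξ, ρ} ∉ τ ✗.
  V = {[μ], [ν=ξ], [ρ]}: π^{-1}(V) = {μ, ν, ξ, ρ} ∈ τ ✓.
  V = {[λ], [μ], [ν=ξ], [ρ]}: π^{-1}(V) = {λ, μ, ν, ξ, ρ} ∈ τ ✓.
Open sets in the quotient: τ_Q = {{}, {[μ], [ν=ξ], [ρ]}, {[λ], [μ], [ν=ξ], [ρ]}} (3 elements).


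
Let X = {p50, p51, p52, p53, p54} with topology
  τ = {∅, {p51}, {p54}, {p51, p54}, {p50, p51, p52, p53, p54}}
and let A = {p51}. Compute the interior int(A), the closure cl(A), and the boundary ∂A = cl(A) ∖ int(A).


int(A) = {p51}, cl(A) = {p50, p51, p52, p53}, ∂A = {p50, p52, p53}.

Closed sets in (X, τ) are complements of opens:
  closed(X, τ) = {∅, {p50, p52, p53}, {p50, p51, p52, p53}, {p50, p52, p53, p54}, {p50, p51, p52, p53, p54}}.
int(A) = ⋃ {U ∈ τ : U ⊆ A}. Opens contained in A: ∅, {p51}.
Taking the union of these: int(A) = {p51}.
cl(A) = ⋂ {C closed : A ⊆ C}. Closed sets containing A: {p50, p51, p52, p53}, {p50, p51, p52, p53, p54}.
Intersecting these: cl(A) = {p50, p51, p52, p53}.
∂A = cl(A) ∖ int(A) = {p50, p51, p52, p53} ∖ {p51} = {p50, p52, p53}.


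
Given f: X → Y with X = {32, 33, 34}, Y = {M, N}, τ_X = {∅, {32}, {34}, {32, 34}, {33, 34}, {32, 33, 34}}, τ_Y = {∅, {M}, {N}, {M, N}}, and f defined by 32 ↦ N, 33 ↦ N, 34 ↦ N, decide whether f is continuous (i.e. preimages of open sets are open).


f IS continuous.

Compute f^{-1}(U) for each U ∈ τ_Y:
  U = ∅: f^{-1}(U) = ∅ ∈ τ_X ✓.
  U = {M}: f^{-1}(U) = ∅ ∈ τ_X ✓.
  U = {N}: f^{-1}(U) = {32, 33, 34} ∈ τ_X ✓.
  U = {M, N}: f^{-1}(U) = {32, 33, 34} ∈ τ_X ✓.
Every preimage lies in τ_X, so f IS continuous.


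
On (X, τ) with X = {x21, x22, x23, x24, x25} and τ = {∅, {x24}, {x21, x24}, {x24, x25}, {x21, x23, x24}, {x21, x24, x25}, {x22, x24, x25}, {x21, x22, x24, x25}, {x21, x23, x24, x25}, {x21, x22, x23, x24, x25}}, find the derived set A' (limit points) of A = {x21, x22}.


A' = {x23}

For each x ∈ X, list the open sets U ∈ τ with x ∈ U, then check whether U ∩ (A ∖ {x}) ≠ ∅ for every such U.
  x = x21: open {x21, x24} ∋ x has {x21, x24} ∩ (A ∖ {x21}) = ∅, so x is NOT a limit point.
  x = x22: open {x22, x24, x25} ∋ x has {x22, x24, x25} ∩ (A ∖ {x22}) = ∅, so x is NOT a limit point.
  x = x23: opens ∋ x are {x21, x23, x24}, {x21, x23, x24, x25}, {x21, x22, x23, x24, x25}; each meets A ∖ {x23}, so x IS a limit point.
  x = x24: open {x24} ∋ x has {x24} ∩ (A ∖ {x24}) = ∅, so x is NOT a limit point.
  x = x25: open {x24, x25} ∋ x has {x24, x25} ∩ (A ∖ {x25}) = ∅, so x is NOT a limit point.
Collecting: A' = {x23}.


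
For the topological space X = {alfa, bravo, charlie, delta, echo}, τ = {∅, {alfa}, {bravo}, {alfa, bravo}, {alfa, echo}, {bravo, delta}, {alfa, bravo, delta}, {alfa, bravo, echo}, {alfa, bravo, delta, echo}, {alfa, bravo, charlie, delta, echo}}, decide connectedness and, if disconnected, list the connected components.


(X, τ) is connected.

Find clopen sets (U ∈ τ with X ∖ U ∈ τ):
  U = ∅, X ∖ U = {alfa, bravo, charlie, delta, echo} — both open, so U is clopen.
  U = {alfa, bravo, charlie, delta, echo}, X ∖ U = ∅ — both open, so U is clopen.
Only trivial clopens (∅ and X) exist, so (X, τ) is connected.
Compute connected components by grouping points that agree on all clopens:
  component: {alfa, bravo, charlie, delta, echo}


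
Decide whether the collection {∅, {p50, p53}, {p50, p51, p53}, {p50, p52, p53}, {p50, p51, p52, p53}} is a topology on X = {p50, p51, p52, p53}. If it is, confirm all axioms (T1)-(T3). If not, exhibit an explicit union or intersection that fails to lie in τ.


τ IS a topology on X.

Axiom (T1): ∅ ∈ τ? Yes; X ∈ τ? Yes.
Axiom (T2/T3): check pairwise unions and intersections of members of τ.
All pairwise intersections and unions checked — each lies in τ. Therefore τ satisfies (T1), (T2), (T3): it IS a topology on X.


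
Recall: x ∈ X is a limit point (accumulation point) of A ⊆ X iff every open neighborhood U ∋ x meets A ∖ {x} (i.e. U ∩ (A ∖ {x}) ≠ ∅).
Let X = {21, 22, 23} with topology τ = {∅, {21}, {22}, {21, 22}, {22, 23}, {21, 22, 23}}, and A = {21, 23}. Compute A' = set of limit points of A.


A' = ∅

For each x ∈ X, list the open sets U ∈ τ with x ∈ U, then check whether U ∩ (A ∖ {x}) ≠ ∅ for every such U.
  x = 21: open {21} ∋ x has {21} ∩ (A ∖ {21}) = ∅, so x is NOT a limit point.
  x = 22: open {22} ∋ x has {22} ∩ (A ∖ {22}) = ∅, so x is NOT a limit point.
  x = 23: open {22, 23} ∋ x has {22, 23} ∩ (A ∖ {23}) = ∅, so x is NOT a limit point.
Collecting: A' = ∅.


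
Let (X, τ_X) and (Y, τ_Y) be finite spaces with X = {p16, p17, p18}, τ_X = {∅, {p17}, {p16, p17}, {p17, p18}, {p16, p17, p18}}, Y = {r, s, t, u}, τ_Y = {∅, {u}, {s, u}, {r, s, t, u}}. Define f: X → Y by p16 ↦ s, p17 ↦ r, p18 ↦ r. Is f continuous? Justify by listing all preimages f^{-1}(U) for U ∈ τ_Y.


f is NOT continuous.

Compute f^{-1}(U) for each U ∈ τ_Y:
  U = ∅: f^{-1}(U) = ∅ ∈ τ_X ✓.
  U = {u}: f^{-1}(U) = ∅ ∈ τ_X ✓.
  U = {s, u}: f^{-1}(U) = {p16} ∉ τ_X ✗.
  U = {r, s, t, u}: f^{-1}(U) = {p16, p17, p18} ∈ τ_X ✓.
Found U = {s, u} with f^{-1}(U) = {p16} not in τ_X. Therefore f is NOT continuous.


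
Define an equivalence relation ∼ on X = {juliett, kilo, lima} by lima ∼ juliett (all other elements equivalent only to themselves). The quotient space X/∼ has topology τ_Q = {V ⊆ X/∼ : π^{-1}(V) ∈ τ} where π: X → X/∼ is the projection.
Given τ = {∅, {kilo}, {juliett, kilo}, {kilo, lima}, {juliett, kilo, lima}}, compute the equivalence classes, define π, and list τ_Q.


X/∼ = {[juliett=lima], [kilo]}; |τ_Q| = 3.

Equivalence classes: [juliett=lima], [kilo].
Quotient map π: X → X/∼ sends juliett ↦ [juliett=lima], kilo ↦ [kilo], lima ↦ [juliett=lima].
For each subset V ⊆ X/∼, compute π^{-1}(V) ⊆ X and check whether π^{-1}(V) ∈ τ. V is open in τ_Q iff π^{-1}(V) ∈ τ.
  V = {}: π^{-1}(V) = ∅ ∈ τ ✓.
  V = {[juliett=lima]}: π^{-1}(V) = {juliett, lima} ∉ τ ✗.
  V = {[kilo]}: π^{-1}(V) = {kilo} ∈ τ ✓.
  V = {[juliett=lima], [kilo]}: π^{-1}(V) = {juliett, kilo, lima} ∈ τ ✓.
Open sets in the quotient: τ_Q = {{}, {[kilo]}, {[juliett=lima], [kilo]}} (3 elements).


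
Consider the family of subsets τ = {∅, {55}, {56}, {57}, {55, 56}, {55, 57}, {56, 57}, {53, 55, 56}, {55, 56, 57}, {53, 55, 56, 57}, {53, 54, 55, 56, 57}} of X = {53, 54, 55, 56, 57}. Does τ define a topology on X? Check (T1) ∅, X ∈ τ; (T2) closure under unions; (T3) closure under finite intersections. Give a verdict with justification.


τ IS a topology on X.

Axiom (T1): ∅ ∈ τ? Yes; X ∈ τ? Yes.
Axiom (T2/T3): check pairwise unions and intersections of members of τ.
All pairwise intersections and unions checked — each lies in τ. Therefore τ satisfies (T1), (T2), (T3): it IS a topology on X.


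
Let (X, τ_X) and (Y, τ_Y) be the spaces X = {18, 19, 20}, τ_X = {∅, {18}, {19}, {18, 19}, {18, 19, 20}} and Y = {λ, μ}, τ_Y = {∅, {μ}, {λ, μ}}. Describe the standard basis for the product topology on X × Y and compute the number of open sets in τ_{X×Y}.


Basis B = {∅ × ∅, {18} × {μ}, {19} × {μ}, {18} × {λ, μ}, {18, 19} × {μ}, {19} × {λ, μ}, {18, 19, 20} × {μ}, {18, 19} × {λ, μ}, {18, 19, 20} × {λ, μ}}; |τ_{X×Y}| = 14.

Enumerate products U × V with U ∈ τ_X, V ∈ τ_Y (deduplicated):
  ∅ × ∅ = {} (∅)
  {18} × {μ} = {(18,μ)}
  {19} × {μ} = {(19,μ)}
  {18} × {λ, μ} = {(18,λ), (18,μ)}
  {18, 19} × {μ} = {(18,μ), (19,μ)}
  {19} × {λ, μ} = {(19,λ), (19,μ)}
  {18, 19, 20} × {μ} = {(18,μ), (19,μ), (20,μ)}
  {18, 19} × {λ, μ} = {(18,λ), (18,μ), (19,λ), (19,μ)}
  {18, 19, 20} × {λ, μ} = {(18,λ), (18,μ), (19,λ), (19,μ), (20,λ), (20,μ)}
These 9 distinct sets form the basis B.
Close under arbitrary unions to get τ_{X×Y}; counting gives |τ_{X×Y}| = 14.
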